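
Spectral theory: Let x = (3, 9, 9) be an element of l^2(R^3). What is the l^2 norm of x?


The l^2 norm = (sum |x_i|^2)^(1/2)
Sum of 2th powers = 9 + 81 + 81 = 171
||x||_2 = (171)^(1/2) = 13.0767

13.0767


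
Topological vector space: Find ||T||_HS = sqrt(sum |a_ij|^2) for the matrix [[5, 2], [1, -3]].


The Hilbert-Schmidt norm is sqrt(sum of squares of all entries).
Sum of squares = 5^2 + 2^2 + 1^2 + (-3)^2
= 25 + 4 + 1 + 9 = 39
||T||_HS = sqrt(39) = 6.2450

6.2450


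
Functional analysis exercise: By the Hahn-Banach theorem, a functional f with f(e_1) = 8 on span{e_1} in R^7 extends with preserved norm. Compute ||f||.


The norm of f is given by ||f|| = sup_{||x||=1} |f(x)|.
On span{e_1}, ||e_1|| = 1, so ||f|| = |f(e_1)| / ||e_1||
= |8| / 1 = 8.0000

8.0000


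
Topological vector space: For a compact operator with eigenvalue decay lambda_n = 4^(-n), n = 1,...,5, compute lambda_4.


The eigenvalue formula gives lambda_4 = 1/4^4
= 1/256
= 0.0039

0.0039


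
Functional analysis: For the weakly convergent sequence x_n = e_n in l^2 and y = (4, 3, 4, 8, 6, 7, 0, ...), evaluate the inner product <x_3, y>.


x_3 = e_3 is the standard basis vector with 1 in position 3.
<x_3, y> = y_3 = 4
As n -> infinity, <x_n, y> -> 0, confirming weak convergence of (x_n) to 0.

4


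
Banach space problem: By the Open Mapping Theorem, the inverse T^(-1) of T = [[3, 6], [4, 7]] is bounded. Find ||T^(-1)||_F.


det(T) = 3*7 - 6*4 = -3
T^(-1) = (1/-3) * [[7, -6], [-4, 3]] = [[-2.3333, 2.0000], [1.3333, -1.0000]]
||T^(-1)||_F^2 = (-2.3333)^2 + 2.0000^2 + 1.3333^2 + (-1.0000)^2 = 12.2222
||T^(-1)||_F = sqrt(12.2222) = 3.4960

3.4960


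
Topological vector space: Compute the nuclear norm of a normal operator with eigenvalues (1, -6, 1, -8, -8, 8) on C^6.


For a normal operator, singular values equal |eigenvalues|.
Trace norm = sum |lambda_i| = 1 + 6 + 1 + 8 + 8 + 8
= 32

32


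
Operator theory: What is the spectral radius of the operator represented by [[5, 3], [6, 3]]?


For a 2x2 matrix, eigenvalues satisfy lambda^2 - (trace)*lambda + det = 0
trace = 5 + 3 = 8
det = 5*3 - 3*6 = -3
discriminant = 8^2 - 4*(-3) = 76
spectral radius = max |eigenvalue| = 8.3589

8.3589


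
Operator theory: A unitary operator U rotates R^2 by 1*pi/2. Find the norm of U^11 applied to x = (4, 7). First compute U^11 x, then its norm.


U is a rotation by theta = 1*pi/2
U^11 = rotation by 11*theta = 11*pi/2 = 3*pi/2 (mod 2*pi)
cos(3*pi/2) = 0.0000, sin(3*pi/2) = -1.0000
U^11 x = (0.0000 * 4 - -1.0000 * 7, -1.0000 * 4 + 0.0000 * 7)
= (7.0000, -4.0000)
||U^11 x|| = sqrt(7.0000^2 + (-4.0000)^2) = sqrt(65.0000) = 8.0623

8.0623


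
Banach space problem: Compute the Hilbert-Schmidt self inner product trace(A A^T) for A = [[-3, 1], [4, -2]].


trace(A * A^T) = sum of squares of all entries
= (-3)^2 + 1^2 + 4^2 + (-2)^2
= 9 + 1 + 16 + 4
= 30

30


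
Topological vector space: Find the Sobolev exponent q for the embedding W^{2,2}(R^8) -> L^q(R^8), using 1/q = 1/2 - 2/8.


Using the Sobolev embedding formula: 1/q = 1/p - k/n
1/q = 1/2 - 2/8 = 1/4
q = 1/(1/4) = 4

4.0000


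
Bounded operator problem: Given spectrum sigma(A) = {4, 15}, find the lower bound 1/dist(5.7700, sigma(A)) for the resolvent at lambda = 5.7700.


dist(5.7700, {4, 15}) = min(|5.7700 - 4|, |5.7700 - 15|)
= min(1.7700, 9.2300) = 1.7700
Resolvent bound = 1/1.7700 = 0.5650

0.5650


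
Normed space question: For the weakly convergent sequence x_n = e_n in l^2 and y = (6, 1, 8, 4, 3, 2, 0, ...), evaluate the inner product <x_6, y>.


x_6 = e_6 is the standard basis vector with 1 in position 6.
<x_6, y> = y_6 = 2
As n -> infinity, <x_n, y> -> 0, confirming weak convergence of (x_n) to 0.

2


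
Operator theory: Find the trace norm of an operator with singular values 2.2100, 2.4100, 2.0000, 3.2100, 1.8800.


The nuclear norm is the sum of all singular values.
||T||_1 = 2.2100 + 2.4100 + 2.0000 + 3.2100 + 1.8800
= 11.7100

11.7100


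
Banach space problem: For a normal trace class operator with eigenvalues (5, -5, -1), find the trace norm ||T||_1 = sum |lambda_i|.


For a normal operator, singular values equal |eigenvalues|.
Trace norm = sum |lambda_i| = 5 + 5 + 1
= 11

11


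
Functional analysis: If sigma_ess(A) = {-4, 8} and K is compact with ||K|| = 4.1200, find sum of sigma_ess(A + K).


By Weyl's theorem, the essential spectrum is invariant under compact perturbations.
sigma_ess(A + K) = sigma_ess(A) = {-4, 8}
Sum = -4 + 8 = 4

4


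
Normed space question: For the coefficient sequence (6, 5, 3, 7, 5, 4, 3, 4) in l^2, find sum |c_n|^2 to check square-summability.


sum |c_n|^2 = 6^2 + 5^2 + 3^2 + 7^2 + 5^2 + 4^2 + 3^2 + 4^2
= 36 + 25 + 9 + 49 + 25 + 16 + 9 + 16
= 185

185


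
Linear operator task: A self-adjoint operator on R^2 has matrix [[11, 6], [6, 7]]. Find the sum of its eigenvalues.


For a self-adjoint (symmetric) matrix, the eigenvalues are real.
The sum of eigenvalues equals the trace of the matrix.
trace = 11 + 7 = 18

18


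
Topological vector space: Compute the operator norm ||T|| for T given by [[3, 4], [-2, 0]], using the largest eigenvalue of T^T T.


A^T A = [[13, 12], [12, 16]]
trace(A^T A) = 29, det(A^T A) = 64
discriminant = 29^2 - 4*64 = 585
Largest eigenvalue of A^T A = (trace + sqrt(disc))/2 = 26.5934
||T|| = sqrt(26.5934) = 5.1569

5.1569


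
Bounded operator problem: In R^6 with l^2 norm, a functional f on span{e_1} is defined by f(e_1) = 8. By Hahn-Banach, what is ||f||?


The norm of f is given by ||f|| = sup_{||x||=1} |f(x)|.
On span{e_1}, ||e_1|| = 1, so ||f|| = |f(e_1)| / ||e_1||
= |8| / 1 = 8.0000

8.0000


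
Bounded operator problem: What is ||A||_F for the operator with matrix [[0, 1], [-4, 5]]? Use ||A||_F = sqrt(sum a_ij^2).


||A||_F^2 = sum a_ij^2
= 0^2 + 1^2 + (-4)^2 + 5^2
= 0 + 1 + 16 + 25 = 42
||A||_F = sqrt(42) = 6.4807

6.4807


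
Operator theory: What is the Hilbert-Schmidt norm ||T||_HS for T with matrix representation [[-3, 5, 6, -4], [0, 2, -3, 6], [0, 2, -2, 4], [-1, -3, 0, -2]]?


The Hilbert-Schmidt norm is sqrt(sum of squares of all entries).
Sum of squares = (-3)^2 + 5^2 + 6^2 + (-4)^2 + 0^2 + 2^2 + (-3)^2 + 6^2 + 0^2 + 2^2 + (-2)^2 + 4^2 + (-1)^2 + (-3)^2 + 0^2 + (-2)^2
= 9 + 25 + 36 + 16 + 0 + 4 + 9 + 36 + 0 + 4 + 4 + 16 + 1 + 9 + 0 + 4 = 173
||T||_HS = sqrt(173) = 13.1529

13.1529


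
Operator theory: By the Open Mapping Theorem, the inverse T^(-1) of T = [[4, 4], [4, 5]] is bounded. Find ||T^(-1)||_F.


det(T) = 4*5 - 4*4 = 4
T^(-1) = (1/4) * [[5, -4], [-4, 4]] = [[1.2500, -1.0000], [-1.0000, 1.0000]]
||T^(-1)||_F^2 = 1.2500^2 + (-1.0000)^2 + (-1.0000)^2 + 1.0000^2 = 4.5625
||T^(-1)||_F = sqrt(4.5625) = 2.1360

2.1360


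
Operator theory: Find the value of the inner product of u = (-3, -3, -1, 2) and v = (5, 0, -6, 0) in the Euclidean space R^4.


Computing the standard inner product <u, v> = sum u_i * v_i
= -3*5 + -3*0 + -1*-6 + 2*0
= -15 + 0 + 6 + 0
= -9

-9


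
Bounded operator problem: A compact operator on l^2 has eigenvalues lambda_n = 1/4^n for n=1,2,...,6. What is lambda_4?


The eigenvalue formula gives lambda_4 = 1/4^4
= 1/256
= 0.0039

0.0039


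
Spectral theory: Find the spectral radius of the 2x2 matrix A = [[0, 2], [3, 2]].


For a 2x2 matrix, eigenvalues satisfy lambda^2 - (trace)*lambda + det = 0
trace = 0 + 2 = 2
det = 0*2 - 2*3 = -6
discriminant = 2^2 - 4*(-6) = 28
spectral radius = max |eigenvalue| = 3.6458

3.6458


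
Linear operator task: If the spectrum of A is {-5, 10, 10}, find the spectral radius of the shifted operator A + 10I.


Spectrum of A + 10I = {5, 20, 20}
Spectral radius = max |lambda| over the shifted spectrum
= max(5, 20, 20) = 20

20


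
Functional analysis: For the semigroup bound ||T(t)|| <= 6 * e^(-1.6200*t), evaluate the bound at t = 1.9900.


||T(1.9900)|| <= 6 * exp(-1.6200 * 1.9900)
= 6 * exp(-3.2238)
= 6 * 0.0398
= 0.2388

0.2388


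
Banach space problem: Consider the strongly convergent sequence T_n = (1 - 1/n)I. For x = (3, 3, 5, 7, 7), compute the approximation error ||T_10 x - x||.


T_10 x - x = (1 - 1/10)x - x = -x/10
||x|| = sqrt(141) = 11.8743
||T_10 x - x|| = ||x||/10 = 11.8743/10 = 1.1874

1.1874


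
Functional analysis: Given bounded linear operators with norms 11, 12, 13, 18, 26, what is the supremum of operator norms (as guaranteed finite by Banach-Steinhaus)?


By the Uniform Boundedness Principle, the supremum of norms is finite.
sup_k ||T_k|| = max(11, 12, 13, 18, 26) = 26

26


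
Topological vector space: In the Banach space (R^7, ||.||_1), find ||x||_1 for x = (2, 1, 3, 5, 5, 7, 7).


The l^1 norm equals the sum of absolute values of all components.
||x||_1 = 2 + 1 + 3 + 5 + 5 + 7 + 7
= 30

30.0000


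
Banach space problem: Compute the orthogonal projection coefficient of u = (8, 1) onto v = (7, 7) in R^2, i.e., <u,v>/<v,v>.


Computing <u,v> = 8*7 + 1*7 = 63
Computing <v,v> = 7^2 + 7^2 = 98
Projection coefficient = 63/98 = 0.6429

0.6429


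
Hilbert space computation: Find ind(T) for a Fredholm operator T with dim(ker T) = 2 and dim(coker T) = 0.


The Fredholm index is defined as ind(T) = dim(ker T) - dim(coker T)
= 2 - 0
= 2

2


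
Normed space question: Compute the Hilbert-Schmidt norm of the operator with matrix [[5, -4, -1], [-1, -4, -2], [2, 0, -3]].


The Hilbert-Schmidt norm is sqrt(sum of squares of all entries).
Sum of squares = 5^2 + (-4)^2 + (-1)^2 + (-1)^2 + (-4)^2 + (-2)^2 + 2^2 + 0^2 + (-3)^2
= 25 + 16 + 1 + 1 + 16 + 4 + 4 + 0 + 9 = 76
||T||_HS = sqrt(76) = 8.7178

8.7178


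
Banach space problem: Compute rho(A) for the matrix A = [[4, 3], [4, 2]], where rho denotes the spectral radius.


For a 2x2 matrix, eigenvalues satisfy lambda^2 - (trace)*lambda + det = 0
trace = 4 + 2 = 6
det = 4*2 - 3*4 = -4
discriminant = 6^2 - 4*(-4) = 52
spectral radius = max |eigenvalue| = 6.6056

6.6056


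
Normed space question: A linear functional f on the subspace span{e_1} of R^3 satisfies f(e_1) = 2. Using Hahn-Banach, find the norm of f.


The norm of f is given by ||f|| = sup_{||x||=1} |f(x)|.
On span{e_1}, ||e_1|| = 1, so ||f|| = |f(e_1)| / ||e_1||
= |2| / 1 = 2.0000

2.0000


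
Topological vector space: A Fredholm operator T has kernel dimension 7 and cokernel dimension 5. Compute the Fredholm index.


The Fredholm index is defined as ind(T) = dim(ker T) - dim(coker T)
= 7 - 5
= 2

2


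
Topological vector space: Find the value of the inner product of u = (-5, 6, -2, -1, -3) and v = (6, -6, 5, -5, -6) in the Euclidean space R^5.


Computing the standard inner product <u, v> = sum u_i * v_i
= -5*6 + 6*-6 + -2*5 + -1*-5 + -3*-6
= -30 + -36 + -10 + 5 + 18
= -53

-53


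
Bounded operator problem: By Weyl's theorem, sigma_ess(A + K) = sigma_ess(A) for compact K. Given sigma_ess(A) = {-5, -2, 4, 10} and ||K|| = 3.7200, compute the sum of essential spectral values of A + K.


By Weyl's theorem, the essential spectrum is invariant under compact perturbations.
sigma_ess(A + K) = sigma_ess(A) = {-5, -2, 4, 10}
Sum = -5 + -2 + 4 + 10 = 7

7


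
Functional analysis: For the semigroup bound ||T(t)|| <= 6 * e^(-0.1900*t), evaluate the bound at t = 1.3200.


||T(1.3200)|| <= 6 * exp(-0.1900 * 1.3200)
= 6 * exp(-0.2508)
= 6 * 0.7782
= 4.6691

4.6691


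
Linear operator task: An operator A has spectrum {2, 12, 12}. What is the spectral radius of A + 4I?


Spectrum of A + 4I = {6, 16, 16}
Spectral radius = max |lambda| over the shifted spectrum
= max(6, 16, 16) = 16

16


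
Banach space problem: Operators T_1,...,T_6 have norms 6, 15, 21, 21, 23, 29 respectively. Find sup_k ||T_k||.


By the Uniform Boundedness Principle, the supremum of norms is finite.
sup_k ||T_k|| = max(6, 15, 21, 21, 23, 29) = 29

29


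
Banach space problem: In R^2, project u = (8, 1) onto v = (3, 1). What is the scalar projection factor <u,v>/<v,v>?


Computing <u,v> = 8*3 + 1*1 = 25
Computing <v,v> = 3^2 + 1^2 = 10
Projection coefficient = 25/10 = 2.5000

2.5000


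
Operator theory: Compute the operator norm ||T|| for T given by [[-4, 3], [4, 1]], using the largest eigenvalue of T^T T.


A^T A = [[32, -8], [-8, 10]]
trace(A^T A) = 42, det(A^T A) = 256
discriminant = 42^2 - 4*256 = 740
Largest eigenvalue of A^T A = (trace + sqrt(disc))/2 = 34.6015
||T|| = sqrt(34.6015) = 5.8823

5.8823


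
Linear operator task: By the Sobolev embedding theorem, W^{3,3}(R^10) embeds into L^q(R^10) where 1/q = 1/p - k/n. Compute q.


Using the Sobolev embedding formula: 1/q = 1/p - k/n
1/q = 1/3 - 3/10 = 1/30
q = 1/(1/30) = 30

30.0000


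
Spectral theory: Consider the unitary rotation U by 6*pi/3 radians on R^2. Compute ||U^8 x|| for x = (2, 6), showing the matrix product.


U is a rotation by theta = 6*pi/3
U^8 = rotation by 8*theta = 48*pi/3 = 0*pi/3 (mod 2*pi)
cos(0*pi/3) = 1.0000, sin(0*pi/3) = 0.0000
U^8 x = (1.0000 * 2 - 0.0000 * 6, 0.0000 * 2 + 1.0000 * 6)
= (2.0000, 6.0000)
||U^8 x|| = sqrt(2.0000^2 + 6.0000^2) = sqrt(40.0000) = 6.3246

6.3246


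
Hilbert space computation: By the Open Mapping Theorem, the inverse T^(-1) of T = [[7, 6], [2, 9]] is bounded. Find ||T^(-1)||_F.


det(T) = 7*9 - 6*2 = 51
T^(-1) = (1/51) * [[9, -6], [-2, 7]] = [[0.1765, -0.1176], [-0.0392, 0.1373]]
||T^(-1)||_F^2 = 0.1765^2 + (-0.1176)^2 + (-0.0392)^2 + 0.1373^2 = 0.0654
||T^(-1)||_F = sqrt(0.0654) = 0.2557

0.2557


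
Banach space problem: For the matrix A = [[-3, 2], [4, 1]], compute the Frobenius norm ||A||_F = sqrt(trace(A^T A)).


||A||_F^2 = sum a_ij^2
= (-3)^2 + 2^2 + 4^2 + 1^2
= 9 + 4 + 16 + 1 = 30
||A||_F = sqrt(30) = 5.4772

5.4772


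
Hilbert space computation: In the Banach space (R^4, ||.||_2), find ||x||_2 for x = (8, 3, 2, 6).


The l^2 norm = (sum |x_i|^2)^(1/2)
Sum of 2th powers = 64 + 9 + 4 + 36 = 113
||x||_2 = (113)^(1/2) = 10.6301

10.6301


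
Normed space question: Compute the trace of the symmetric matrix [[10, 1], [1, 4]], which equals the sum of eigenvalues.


For a self-adjoint (symmetric) matrix, the eigenvalues are real.
The sum of eigenvalues equals the trace of the matrix.
trace = 10 + 4 = 14

14


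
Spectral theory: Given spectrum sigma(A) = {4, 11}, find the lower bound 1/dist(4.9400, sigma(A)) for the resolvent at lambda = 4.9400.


dist(4.9400, {4, 11}) = min(|4.9400 - 4|, |4.9400 - 11|)
= min(0.9400, 6.0600) = 0.9400
Resolvent bound = 1/0.9400 = 1.0638

1.0638


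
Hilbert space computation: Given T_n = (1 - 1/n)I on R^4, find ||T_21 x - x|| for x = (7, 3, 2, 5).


T_21 x - x = (1 - 1/21)x - x = -x/21
||x|| = sqrt(87) = 9.3274
||T_21 x - x|| = ||x||/21 = 9.3274/21 = 0.4442

0.4442


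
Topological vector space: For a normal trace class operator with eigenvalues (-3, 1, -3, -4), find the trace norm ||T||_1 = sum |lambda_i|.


For a normal operator, singular values equal |eigenvalues|.
Trace norm = sum |lambda_i| = 3 + 1 + 3 + 4
= 11

11


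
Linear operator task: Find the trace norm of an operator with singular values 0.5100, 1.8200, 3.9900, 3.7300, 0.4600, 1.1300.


The nuclear norm is the sum of all singular values.
||T||_1 = 0.5100 + 1.8200 + 3.9900 + 3.7300 + 0.4600 + 1.1300
= 11.6400

11.6400


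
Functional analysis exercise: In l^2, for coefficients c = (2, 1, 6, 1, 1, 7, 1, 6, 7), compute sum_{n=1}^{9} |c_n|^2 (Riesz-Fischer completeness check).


sum |c_n|^2 = 2^2 + 1^2 + 6^2 + 1^2 + 1^2 + 7^2 + 1^2 + 6^2 + 7^2
= 4 + 1 + 36 + 1 + 1 + 49 + 1 + 36 + 49
= 178

178


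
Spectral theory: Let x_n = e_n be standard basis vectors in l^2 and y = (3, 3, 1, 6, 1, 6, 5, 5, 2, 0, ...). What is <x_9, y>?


x_9 = e_9 is the standard basis vector with 1 in position 9.
<x_9, y> = y_9 = 2
As n -> infinity, <x_n, y> -> 0, confirming weak convergence of (x_n) to 0.

2


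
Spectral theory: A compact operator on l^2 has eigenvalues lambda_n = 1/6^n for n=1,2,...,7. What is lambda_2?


The eigenvalue formula gives lambda_2 = 1/6^2
= 1/36
= 0.0278

0.0278


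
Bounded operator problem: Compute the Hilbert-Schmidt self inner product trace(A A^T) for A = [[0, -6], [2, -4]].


trace(A * A^T) = sum of squares of all entries
= 0^2 + (-6)^2 + 2^2 + (-4)^2
= 0 + 36 + 4 + 16
= 56

56


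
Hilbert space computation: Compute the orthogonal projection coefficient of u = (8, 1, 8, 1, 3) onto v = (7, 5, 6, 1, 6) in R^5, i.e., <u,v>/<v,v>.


Computing <u,v> = 8*7 + 1*5 + 8*6 + 1*1 + 3*6 = 128
Computing <v,v> = 7^2 + 5^2 + 6^2 + 1^2 + 6^2 = 147
Projection coefficient = 128/147 = 0.8707

0.8707


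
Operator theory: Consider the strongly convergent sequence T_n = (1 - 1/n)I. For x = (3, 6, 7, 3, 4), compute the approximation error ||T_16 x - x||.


T_16 x - x = (1 - 1/16)x - x = -x/16
||x|| = sqrt(119) = 10.9087
||T_16 x - x|| = ||x||/16 = 10.9087/16 = 0.6818

0.6818


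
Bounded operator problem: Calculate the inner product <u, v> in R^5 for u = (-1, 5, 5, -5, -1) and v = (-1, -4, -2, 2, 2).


Computing the standard inner product <u, v> = sum u_i * v_i
= -1*-1 + 5*-4 + 5*-2 + -5*2 + -1*2
= 1 + -20 + -10 + -10 + -2
= -41

-41


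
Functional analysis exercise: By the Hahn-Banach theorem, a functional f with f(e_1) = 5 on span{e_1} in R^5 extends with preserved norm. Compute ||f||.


The norm of f is given by ||f|| = sup_{||x||=1} |f(x)|.
On span{e_1}, ||e_1|| = 1, so ||f|| = |f(e_1)| / ||e_1||
= |5| / 1 = 5.0000

5.0000


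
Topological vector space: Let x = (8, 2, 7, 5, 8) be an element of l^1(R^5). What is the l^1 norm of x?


The l^1 norm equals the sum of absolute values of all components.
||x||_1 = 8 + 2 + 7 + 5 + 8
= 30

30.0000


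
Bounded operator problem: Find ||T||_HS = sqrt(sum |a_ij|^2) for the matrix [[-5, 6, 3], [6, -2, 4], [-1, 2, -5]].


The Hilbert-Schmidt norm is sqrt(sum of squares of all entries).
Sum of squares = (-5)^2 + 6^2 + 3^2 + 6^2 + (-2)^2 + 4^2 + (-1)^2 + 2^2 + (-5)^2
= 25 + 36 + 9 + 36 + 4 + 16 + 1 + 4 + 25 = 156
||T||_HS = sqrt(156) = 12.4900

12.4900


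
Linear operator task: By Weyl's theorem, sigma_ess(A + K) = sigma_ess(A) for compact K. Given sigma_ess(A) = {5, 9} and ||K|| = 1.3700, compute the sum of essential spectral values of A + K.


By Weyl's theorem, the essential spectrum is invariant under compact perturbations.
sigma_ess(A + K) = sigma_ess(A) = {5, 9}
Sum = 5 + 9 = 14

14


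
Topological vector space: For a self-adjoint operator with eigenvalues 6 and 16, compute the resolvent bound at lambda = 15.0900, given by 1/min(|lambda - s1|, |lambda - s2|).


dist(15.0900, {6, 16}) = min(|15.0900 - 6|, |15.0900 - 16|)
= min(9.0900, 0.9100) = 0.9100
Resolvent bound = 1/0.9100 = 1.0989

1.0989


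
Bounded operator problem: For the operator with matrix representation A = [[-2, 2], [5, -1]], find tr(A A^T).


trace(A * A^T) = sum of squares of all entries
= (-2)^2 + 2^2 + 5^2 + (-1)^2
= 4 + 4 + 25 + 1
= 34

34


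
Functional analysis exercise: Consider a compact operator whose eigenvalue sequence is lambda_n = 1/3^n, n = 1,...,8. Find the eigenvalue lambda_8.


The eigenvalue formula gives lambda_8 = 1/3^8
= 1/6561
= 1.5242e-04

1.5242e-04


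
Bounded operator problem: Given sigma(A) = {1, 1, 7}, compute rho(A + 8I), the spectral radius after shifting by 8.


Spectrum of A + 8I = {9, 9, 15}
Spectral radius = max |lambda| over the shifted spectrum
= max(9, 9, 15) = 15

15


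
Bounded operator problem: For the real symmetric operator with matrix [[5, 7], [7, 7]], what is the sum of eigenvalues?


For a self-adjoint (symmetric) matrix, the eigenvalues are real.
The sum of eigenvalues equals the trace of the matrix.
trace = 5 + 7 = 12

12


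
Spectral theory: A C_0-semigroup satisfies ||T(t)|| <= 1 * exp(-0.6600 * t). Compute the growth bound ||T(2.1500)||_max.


||T(2.1500)|| <= 1 * exp(-0.6600 * 2.1500)
= 1 * exp(-1.4190)
= 1 * 0.2420
= 0.2420

0.2420


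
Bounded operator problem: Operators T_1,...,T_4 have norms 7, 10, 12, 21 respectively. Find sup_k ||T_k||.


By the Uniform Boundedness Principle, the supremum of norms is finite.
sup_k ||T_k|| = max(7, 10, 12, 21) = 21

21


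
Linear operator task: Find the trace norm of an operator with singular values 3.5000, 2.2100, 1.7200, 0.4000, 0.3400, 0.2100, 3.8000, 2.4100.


The nuclear norm is the sum of all singular values.
||T||_1 = 3.5000 + 2.2100 + 1.7200 + 0.4000 + 0.3400 + 0.2100 + 3.8000 + 2.4100
= 14.5900

14.5900


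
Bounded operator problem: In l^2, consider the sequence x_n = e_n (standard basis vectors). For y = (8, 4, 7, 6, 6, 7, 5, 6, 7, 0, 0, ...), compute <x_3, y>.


x_3 = e_3 is the standard basis vector with 1 in position 3.
<x_3, y> = y_3 = 7
As n -> infinity, <x_n, y> -> 0, confirming weak convergence of (x_n) to 0.

7


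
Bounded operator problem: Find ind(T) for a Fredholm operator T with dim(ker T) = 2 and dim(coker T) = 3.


The Fredholm index is defined as ind(T) = dim(ker T) - dim(coker T)
= 2 - 3
= -1

-1


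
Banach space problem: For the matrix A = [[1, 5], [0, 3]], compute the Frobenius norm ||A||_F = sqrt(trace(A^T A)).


||A||_F^2 = sum a_ij^2
= 1^2 + 5^2 + 0^2 + 3^2
= 1 + 25 + 0 + 9 = 35
||A||_F = sqrt(35) = 5.9161

5.9161


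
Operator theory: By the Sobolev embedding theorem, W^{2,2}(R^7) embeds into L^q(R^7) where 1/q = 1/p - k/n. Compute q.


Using the Sobolev embedding formula: 1/q = 1/p - k/n
1/q = 1/2 - 2/7 = 3/14
q = 1/(3/14) = 14/3 = 4.6667

4.6667


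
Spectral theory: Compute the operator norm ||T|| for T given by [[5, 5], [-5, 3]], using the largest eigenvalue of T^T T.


A^T A = [[50, 10], [10, 34]]
trace(A^T A) = 84, det(A^T A) = 1600
discriminant = 84^2 - 4*1600 = 656
Largest eigenvalue of A^T A = (trace + sqrt(disc))/2 = 54.8062
||T|| = sqrt(54.8062) = 7.4031

7.4031


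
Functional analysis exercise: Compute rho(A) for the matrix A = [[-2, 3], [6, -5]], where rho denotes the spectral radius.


For a 2x2 matrix, eigenvalues satisfy lambda^2 - (trace)*lambda + det = 0
trace = -2 + -5 = -7
det = -2*-5 - 3*6 = -8
discriminant = (-7)^2 - 4*(-8) = 81
spectral radius = max |eigenvalue| = 8.0000

8.0000


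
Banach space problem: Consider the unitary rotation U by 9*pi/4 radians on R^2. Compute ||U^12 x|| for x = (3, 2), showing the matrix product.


U is a rotation by theta = 9*pi/4
U^12 = rotation by 12*theta = 108*pi/4 = 4*pi/4 (mod 2*pi)
cos(4*pi/4) = -1.0000, sin(4*pi/4) = 0.0000
U^12 x = (-1.0000 * 3 - 0.0000 * 2, 0.0000 * 3 + -1.0000 * 2)
= (-3.0000, -2.0000)
||U^12 x|| = sqrt((-3.0000)^2 + (-2.0000)^2) = sqrt(13.0000) = 3.6056

3.6056


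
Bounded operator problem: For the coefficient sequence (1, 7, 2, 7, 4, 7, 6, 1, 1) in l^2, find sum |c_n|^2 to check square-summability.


sum |c_n|^2 = 1^2 + 7^2 + 2^2 + 7^2 + 4^2 + 7^2 + 6^2 + 1^2 + 1^2
= 1 + 49 + 4 + 49 + 16 + 49 + 36 + 1 + 1
= 206

206


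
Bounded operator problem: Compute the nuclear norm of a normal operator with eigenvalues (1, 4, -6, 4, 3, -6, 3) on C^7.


For a normal operator, singular values equal |eigenvalues|.
Trace norm = sum |lambda_i| = 1 + 4 + 6 + 4 + 3 + 6 + 3
= 27

27


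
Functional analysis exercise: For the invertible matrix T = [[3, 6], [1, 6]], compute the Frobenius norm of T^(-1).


det(T) = 3*6 - 6*1 = 12
T^(-1) = (1/12) * [[6, -6], [-1, 3]] = [[0.5000, -0.5000], [-0.0833, 0.2500]]
||T^(-1)||_F^2 = 0.5000^2 + (-0.5000)^2 + (-0.0833)^2 + 0.2500^2 = 0.5694
||T^(-1)||_F = sqrt(0.5694) = 0.7546

0.7546


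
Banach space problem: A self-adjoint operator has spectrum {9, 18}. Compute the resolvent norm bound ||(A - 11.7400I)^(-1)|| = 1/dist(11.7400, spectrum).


dist(11.7400, {9, 18}) = min(|11.7400 - 9|, |11.7400 - 18|)
= min(2.7400, 6.2600) = 2.7400
Resolvent bound = 1/2.7400 = 0.3650

0.3650


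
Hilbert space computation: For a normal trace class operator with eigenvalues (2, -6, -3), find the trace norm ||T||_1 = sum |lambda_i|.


For a normal operator, singular values equal |eigenvalues|.
Trace norm = sum |lambda_i| = 2 + 6 + 3
= 11

11


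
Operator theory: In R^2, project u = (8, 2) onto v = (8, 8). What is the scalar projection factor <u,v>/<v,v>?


Computing <u,v> = 8*8 + 2*8 = 80
Computing <v,v> = 8^2 + 8^2 = 128
Projection coefficient = 80/128 = 0.6250

0.6250


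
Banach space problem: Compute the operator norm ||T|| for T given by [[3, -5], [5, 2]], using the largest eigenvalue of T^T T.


A^T A = [[34, -5], [-5, 29]]
trace(A^T A) = 63, det(A^T A) = 961
discriminant = 63^2 - 4*961 = 125
Largest eigenvalue of A^T A = (trace + sqrt(disc))/2 = 37.0902
||T|| = sqrt(37.0902) = 6.0902

6.0902


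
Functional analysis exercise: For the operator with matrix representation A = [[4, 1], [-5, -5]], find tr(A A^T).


trace(A * A^T) = sum of squares of all entries
= 4^2 + 1^2 + (-5)^2 + (-5)^2
= 16 + 1 + 25 + 25
= 67

67


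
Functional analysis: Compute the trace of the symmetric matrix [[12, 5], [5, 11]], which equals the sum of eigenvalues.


For a self-adjoint (symmetric) matrix, the eigenvalues are real.
The sum of eigenvalues equals the trace of the matrix.
trace = 12 + 11 = 23

23


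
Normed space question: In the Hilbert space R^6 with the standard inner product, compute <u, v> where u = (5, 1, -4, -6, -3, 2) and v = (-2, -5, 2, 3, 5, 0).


Computing the standard inner product <u, v> = sum u_i * v_i
= 5*-2 + 1*-5 + -4*2 + -6*3 + -3*5 + 2*0
= -10 + -5 + -8 + -18 + -15 + 0
= -56

-56


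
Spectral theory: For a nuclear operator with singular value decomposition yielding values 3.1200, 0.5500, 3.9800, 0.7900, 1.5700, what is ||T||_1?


The nuclear norm is the sum of all singular values.
||T||_1 = 3.1200 + 0.5500 + 3.9800 + 0.7900 + 1.5700
= 10.0100

10.0100


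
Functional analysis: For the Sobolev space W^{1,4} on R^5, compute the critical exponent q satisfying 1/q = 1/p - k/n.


Using the Sobolev embedding formula: 1/q = 1/p - k/n
1/q = 1/4 - 1/5 = 1/20
q = 1/(1/20) = 20

20.0000


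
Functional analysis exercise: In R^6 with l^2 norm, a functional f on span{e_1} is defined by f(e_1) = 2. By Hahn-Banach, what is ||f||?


The norm of f is given by ||f|| = sup_{||x||=1} |f(x)|.
On span{e_1}, ||e_1|| = 1, so ||f|| = |f(e_1)| / ||e_1||
= |2| / 1 = 2.0000

2.0000


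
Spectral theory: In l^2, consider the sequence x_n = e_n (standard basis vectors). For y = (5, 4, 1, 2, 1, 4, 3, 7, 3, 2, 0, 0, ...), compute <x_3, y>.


x_3 = e_3 is the standard basis vector with 1 in position 3.
<x_3, y> = y_3 = 1
As n -> infinity, <x_n, y> -> 0, confirming weak convergence of (x_n) to 0.

1


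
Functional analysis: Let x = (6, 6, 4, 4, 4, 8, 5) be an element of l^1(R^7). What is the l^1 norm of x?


The l^1 norm equals the sum of absolute values of all components.
||x||_1 = 6 + 6 + 4 + 4 + 4 + 8 + 5
= 37

37.0000


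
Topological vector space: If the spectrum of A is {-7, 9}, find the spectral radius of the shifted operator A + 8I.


Spectrum of A + 8I = {1, 17}
Spectral radius = max |lambda| over the shifted spectrum
= max(1, 17) = 17

17


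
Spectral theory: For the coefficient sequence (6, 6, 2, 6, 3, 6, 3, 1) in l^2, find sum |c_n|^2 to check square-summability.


sum |c_n|^2 = 6^2 + 6^2 + 2^2 + 6^2 + 3^2 + 6^2 + 3^2 + 1^2
= 36 + 36 + 4 + 36 + 9 + 36 + 9 + 1
= 167

167


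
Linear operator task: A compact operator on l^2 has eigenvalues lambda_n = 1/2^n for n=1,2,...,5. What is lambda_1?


The eigenvalue formula gives lambda_1 = 1/2^1
= 1/2
= 0.5000

0.5000


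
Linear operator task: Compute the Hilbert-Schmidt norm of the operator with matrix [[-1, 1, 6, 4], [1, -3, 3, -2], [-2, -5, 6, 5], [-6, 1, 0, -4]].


The Hilbert-Schmidt norm is sqrt(sum of squares of all entries).
Sum of squares = (-1)^2 + 1^2 + 6^2 + 4^2 + 1^2 + (-3)^2 + 3^2 + (-2)^2 + (-2)^2 + (-5)^2 + 6^2 + 5^2 + (-6)^2 + 1^2 + 0^2 + (-4)^2
= 1 + 1 + 36 + 16 + 1 + 9 + 9 + 4 + 4 + 25 + 36 + 25 + 36 + 1 + 0 + 16 = 220
||T||_HS = sqrt(220) = 14.8324

14.8324


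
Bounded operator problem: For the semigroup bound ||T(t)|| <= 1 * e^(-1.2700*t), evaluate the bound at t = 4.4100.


||T(4.4100)|| <= 1 * exp(-1.2700 * 4.4100)
= 1 * exp(-5.6007)
= 1 * 0.0037
= 0.0037

0.0037


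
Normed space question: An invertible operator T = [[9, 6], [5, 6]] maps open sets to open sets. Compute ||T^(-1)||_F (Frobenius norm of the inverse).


det(T) = 9*6 - 6*5 = 24
T^(-1) = (1/24) * [[6, -6], [-5, 9]] = [[0.2500, -0.2500], [-0.2083, 0.3750]]
||T^(-1)||_F^2 = 0.2500^2 + (-0.2500)^2 + (-0.2083)^2 + 0.3750^2 = 0.3090
||T^(-1)||_F = sqrt(0.3090) = 0.5559

0.5559


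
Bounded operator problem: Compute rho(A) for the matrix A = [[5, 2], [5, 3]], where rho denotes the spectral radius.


For a 2x2 matrix, eigenvalues satisfy lambda^2 - (trace)*lambda + det = 0
trace = 5 + 3 = 8
det = 5*3 - 2*5 = 5
discriminant = 8^2 - 4*(5) = 44
spectral radius = max |eigenvalue| = 7.3166

7.3166


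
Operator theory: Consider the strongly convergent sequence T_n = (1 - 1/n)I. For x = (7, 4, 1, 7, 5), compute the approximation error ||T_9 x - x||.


T_9 x - x = (1 - 1/9)x - x = -x/9
||x|| = sqrt(140) = 11.8322
||T_9 x - x|| = ||x||/9 = 11.8322/9 = 1.3147

1.3147


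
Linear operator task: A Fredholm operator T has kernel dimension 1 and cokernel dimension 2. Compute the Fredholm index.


The Fredholm index is defined as ind(T) = dim(ker T) - dim(coker T)
= 1 - 2
= -1

-1


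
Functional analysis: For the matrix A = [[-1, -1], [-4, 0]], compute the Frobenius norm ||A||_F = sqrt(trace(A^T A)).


||A||_F^2 = sum a_ij^2
= (-1)^2 + (-1)^2 + (-4)^2 + 0^2
= 1 + 1 + 16 + 0 = 18
||A||_F = sqrt(18) = 4.2426

4.2426


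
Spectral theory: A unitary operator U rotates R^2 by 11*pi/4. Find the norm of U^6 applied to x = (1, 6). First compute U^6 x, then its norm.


U is a rotation by theta = 11*pi/4
U^6 = rotation by 6*theta = 66*pi/4 = 2*pi/4 (mod 2*pi)
cos(2*pi/4) = 0.0000, sin(2*pi/4) = 1.0000
U^6 x = (0.0000 * 1 - 1.0000 * 6, 1.0000 * 1 + 0.0000 * 6)
= (-6.0000, 1.0000)
||U^6 x|| = sqrt((-6.0000)^2 + 1.0000^2) = sqrt(37.0000) = 6.0828

6.0828


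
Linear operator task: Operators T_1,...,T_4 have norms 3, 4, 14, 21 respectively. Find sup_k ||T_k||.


By the Uniform Boundedness Principle, the supremum of norms is finite.
sup_k ||T_k|| = max(3, 4, 14, 21) = 21

21


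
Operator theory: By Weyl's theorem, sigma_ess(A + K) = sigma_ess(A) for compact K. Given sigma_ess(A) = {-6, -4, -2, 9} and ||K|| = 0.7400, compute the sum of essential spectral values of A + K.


By Weyl's theorem, the essential spectrum is invariant under compact perturbations.
sigma_ess(A + K) = sigma_ess(A) = {-6, -4, -2, 9}
Sum = -6 + -4 + -2 + 9 = -3

-3


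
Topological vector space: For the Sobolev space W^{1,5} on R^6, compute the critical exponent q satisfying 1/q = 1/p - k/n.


Using the Sobolev embedding formula: 1/q = 1/p - k/n
1/q = 1/5 - 1/6 = 1/30
q = 1/(1/30) = 30

30.0000


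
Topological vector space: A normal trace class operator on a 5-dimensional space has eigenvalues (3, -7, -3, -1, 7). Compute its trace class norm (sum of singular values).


For a normal operator, singular values equal |eigenvalues|.
Trace norm = sum |lambda_i| = 3 + 7 + 3 + 1 + 7
= 21

21


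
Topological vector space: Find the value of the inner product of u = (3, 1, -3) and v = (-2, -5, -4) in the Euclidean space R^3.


Computing the standard inner product <u, v> = sum u_i * v_i
= 3*-2 + 1*-5 + -3*-4
= -6 + -5 + 12
= 1

1


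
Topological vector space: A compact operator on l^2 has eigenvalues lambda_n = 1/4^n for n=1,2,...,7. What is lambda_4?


The eigenvalue formula gives lambda_4 = 1/4^4
= 1/256
= 0.0039

0.0039


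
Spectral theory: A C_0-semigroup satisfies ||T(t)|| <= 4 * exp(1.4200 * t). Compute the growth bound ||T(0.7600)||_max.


||T(0.7600)|| <= 4 * exp(1.4200 * 0.7600)
= 4 * exp(1.0792)
= 4 * 2.9423
= 11.7693

11.7693


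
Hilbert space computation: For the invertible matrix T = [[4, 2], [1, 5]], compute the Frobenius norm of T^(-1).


det(T) = 4*5 - 2*1 = 18
T^(-1) = (1/18) * [[5, -2], [-1, 4]] = [[0.2778, -0.1111], [-0.0556, 0.2222]]
||T^(-1)||_F^2 = 0.2778^2 + (-0.1111)^2 + (-0.0556)^2 + 0.2222^2 = 0.1420
||T^(-1)||_F = sqrt(0.1420) = 0.3768

0.3768


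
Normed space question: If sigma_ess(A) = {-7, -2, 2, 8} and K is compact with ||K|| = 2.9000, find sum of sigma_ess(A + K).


By Weyl's theorem, the essential spectrum is invariant under compact perturbations.
sigma_ess(A + K) = sigma_ess(A) = {-7, -2, 2, 8}
Sum = -7 + -2 + 2 + 8 = 1

1


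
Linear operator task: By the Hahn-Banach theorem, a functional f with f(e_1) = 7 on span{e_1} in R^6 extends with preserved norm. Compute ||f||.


The norm of f is given by ||f|| = sup_{||x||=1} |f(x)|.
On span{e_1}, ||e_1|| = 1, so ||f|| = |f(e_1)| / ||e_1||
= |7| / 1 = 7.0000

7.0000


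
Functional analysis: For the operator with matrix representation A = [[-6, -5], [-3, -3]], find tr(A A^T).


trace(A * A^T) = sum of squares of all entries
= (-6)^2 + (-5)^2 + (-3)^2 + (-3)^2
= 36 + 25 + 9 + 9
= 79

79


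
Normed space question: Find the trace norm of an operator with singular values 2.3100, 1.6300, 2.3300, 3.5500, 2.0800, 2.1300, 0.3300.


The nuclear norm is the sum of all singular values.
||T||_1 = 2.3100 + 1.6300 + 2.3300 + 3.5500 + 2.0800 + 2.1300 + 0.3300
= 14.3600

14.3600


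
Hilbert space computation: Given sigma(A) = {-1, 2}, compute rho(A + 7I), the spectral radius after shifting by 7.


Spectrum of A + 7I = {6, 9}
Spectral radius = max |lambda| over the shifted spectrum
= max(6, 9) = 9

9


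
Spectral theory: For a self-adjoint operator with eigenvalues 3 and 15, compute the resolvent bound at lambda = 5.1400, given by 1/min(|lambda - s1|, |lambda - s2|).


dist(5.1400, {3, 15}) = min(|5.1400 - 3|, |5.1400 - 15|)
= min(2.1400, 9.8600) = 2.1400
Resolvent bound = 1/2.1400 = 0.4673

0.4673


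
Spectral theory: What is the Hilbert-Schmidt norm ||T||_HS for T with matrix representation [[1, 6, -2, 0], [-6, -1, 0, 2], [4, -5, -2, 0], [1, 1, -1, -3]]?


The Hilbert-Schmidt norm is sqrt(sum of squares of all entries).
Sum of squares = 1^2 + 6^2 + (-2)^2 + 0^2 + (-6)^2 + (-1)^2 + 0^2 + 2^2 + 4^2 + (-5)^2 + (-2)^2 + 0^2 + 1^2 + 1^2 + (-1)^2 + (-3)^2
= 1 + 36 + 4 + 0 + 36 + 1 + 0 + 4 + 16 + 25 + 4 + 0 + 1 + 1 + 1 + 9 = 139
||T||_HS = sqrt(139) = 11.7898

11.7898


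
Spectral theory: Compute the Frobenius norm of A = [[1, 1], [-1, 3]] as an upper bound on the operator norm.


||A||_F^2 = sum a_ij^2
= 1^2 + 1^2 + (-1)^2 + 3^2
= 1 + 1 + 1 + 9 = 12
||A||_F = sqrt(12) = 3.4641

3.4641


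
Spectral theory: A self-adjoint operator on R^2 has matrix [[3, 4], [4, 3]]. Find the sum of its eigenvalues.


For a self-adjoint (symmetric) matrix, the eigenvalues are real.
The sum of eigenvalues equals the trace of the matrix.
trace = 3 + 3 = 6

6


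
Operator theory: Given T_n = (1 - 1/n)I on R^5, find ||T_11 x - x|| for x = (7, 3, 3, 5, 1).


T_11 x - x = (1 - 1/11)x - x = -x/11
||x|| = sqrt(93) = 9.6437
||T_11 x - x|| = ||x||/11 = 9.6437/11 = 0.8767

0.8767


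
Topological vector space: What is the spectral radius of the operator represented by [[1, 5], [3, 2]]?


For a 2x2 matrix, eigenvalues satisfy lambda^2 - (trace)*lambda + det = 0
trace = 1 + 2 = 3
det = 1*2 - 5*3 = -13
discriminant = 3^2 - 4*(-13) = 61
spectral radius = max |eigenvalue| = 5.4051

5.4051


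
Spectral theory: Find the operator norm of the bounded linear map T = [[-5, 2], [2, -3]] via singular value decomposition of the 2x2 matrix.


A^T A = [[29, -16], [-16, 13]]
trace(A^T A) = 42, det(A^T A) = 121
discriminant = 42^2 - 4*121 = 1280
Largest eigenvalue of A^T A = (trace + sqrt(disc))/2 = 38.8885
||T|| = sqrt(38.8885) = 6.2361

6.2361


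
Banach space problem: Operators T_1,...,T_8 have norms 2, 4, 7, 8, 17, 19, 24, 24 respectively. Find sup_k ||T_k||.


By the Uniform Boundedness Principle, the supremum of norms is finite.
sup_k ||T_k|| = max(2, 4, 7, 8, 17, 19, 24, 24) = 24

24


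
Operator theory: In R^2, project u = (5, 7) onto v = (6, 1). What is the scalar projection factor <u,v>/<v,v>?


Computing <u,v> = 5*6 + 7*1 = 37
Computing <v,v> = 6^2 + 1^2 = 37
Projection coefficient = 37/37 = 1.0000

1.0000


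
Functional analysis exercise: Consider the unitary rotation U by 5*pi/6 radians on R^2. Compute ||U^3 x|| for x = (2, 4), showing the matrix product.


U is a rotation by theta = 5*pi/6
U^3 = rotation by 3*theta = 15*pi/6 = 3*pi/6 (mod 2*pi)
cos(3*pi/6) = 0.0000, sin(3*pi/6) = 1.0000
U^3 x = (0.0000 * 2 - 1.0000 * 4, 1.0000 * 2 + 0.0000 * 4)
= (-4.0000, 2.0000)
||U^3 x|| = sqrt((-4.0000)^2 + 2.0000^2) = sqrt(20.0000) = 4.4721

4.4721


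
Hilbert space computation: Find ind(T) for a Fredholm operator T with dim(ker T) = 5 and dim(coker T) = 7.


The Fredholm index is defined as ind(T) = dim(ker T) - dim(coker T)
= 5 - 7
= -2

-2


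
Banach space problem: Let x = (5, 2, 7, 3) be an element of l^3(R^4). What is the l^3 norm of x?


The l^3 norm = (sum |x_i|^3)^(1/3)
Sum of 3th powers = 125 + 8 + 343 + 27 = 503
||x||_3 = (503)^(1/3) = 7.9528

7.9528


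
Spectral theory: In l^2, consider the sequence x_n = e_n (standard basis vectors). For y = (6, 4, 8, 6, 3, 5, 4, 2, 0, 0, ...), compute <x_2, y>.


x_2 = e_2 is the standard basis vector with 1 in position 2.
<x_2, y> = y_2 = 4
As n -> infinity, <x_n, y> -> 0, confirming weak convergence of (x_n) to 0.

4


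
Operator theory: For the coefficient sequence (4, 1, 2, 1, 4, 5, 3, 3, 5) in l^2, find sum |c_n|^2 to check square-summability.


sum |c_n|^2 = 4^2 + 1^2 + 2^2 + 1^2 + 4^2 + 5^2 + 3^2 + 3^2 + 5^2
= 16 + 1 + 4 + 1 + 16 + 25 + 9 + 9 + 25
= 106

106


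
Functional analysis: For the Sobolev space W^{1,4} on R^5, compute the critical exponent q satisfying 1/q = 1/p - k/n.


Using the Sobolev embedding formula: 1/q = 1/p - k/n
1/q = 1/4 - 1/5 = 1/20
q = 1/(1/20) = 20

20.0000


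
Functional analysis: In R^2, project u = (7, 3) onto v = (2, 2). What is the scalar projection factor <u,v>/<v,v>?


Computing <u,v> = 7*2 + 3*2 = 20
Computing <v,v> = 2^2 + 2^2 = 8
Projection coefficient = 20/8 = 2.5000

2.5000


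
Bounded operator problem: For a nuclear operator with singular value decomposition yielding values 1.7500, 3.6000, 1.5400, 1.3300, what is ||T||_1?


The nuclear norm is the sum of all singular values.
||T||_1 = 1.7500 + 3.6000 + 1.5400 + 1.3300
= 8.2200

8.2200


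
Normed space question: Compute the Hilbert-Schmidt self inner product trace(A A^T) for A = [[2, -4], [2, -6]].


trace(A * A^T) = sum of squares of all entries
= 2^2 + (-4)^2 + 2^2 + (-6)^2
= 4 + 16 + 4 + 36
= 60

60


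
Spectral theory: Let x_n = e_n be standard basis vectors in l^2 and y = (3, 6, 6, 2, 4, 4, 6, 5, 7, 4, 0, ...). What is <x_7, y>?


x_7 = e_7 is the standard basis vector with 1 in position 7.
<x_7, y> = y_7 = 6
As n -> infinity, <x_n, y> -> 0, confirming weak convergence of (x_n) to 0.

6


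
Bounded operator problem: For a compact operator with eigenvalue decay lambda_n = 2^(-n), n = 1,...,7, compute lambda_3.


The eigenvalue formula gives lambda_3 = 1/2^3
= 1/8
= 0.1250

0.1250


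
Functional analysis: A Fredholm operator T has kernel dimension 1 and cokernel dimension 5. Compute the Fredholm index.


The Fredholm index is defined as ind(T) = dim(ker T) - dim(coker T)
= 1 - 5
= -4

-4


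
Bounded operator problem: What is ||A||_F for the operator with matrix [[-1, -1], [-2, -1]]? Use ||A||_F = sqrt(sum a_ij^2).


||A||_F^2 = sum a_ij^2
= (-1)^2 + (-1)^2 + (-2)^2 + (-1)^2
= 1 + 1 + 4 + 1 = 7
||A||_F = sqrt(7) = 2.6458

2.6458


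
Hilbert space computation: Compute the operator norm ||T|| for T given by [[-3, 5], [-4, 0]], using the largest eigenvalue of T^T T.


A^T A = [[25, -15], [-15, 25]]
trace(A^T A) = 50, det(A^T A) = 400
discriminant = 50^2 - 4*400 = 900
Largest eigenvalue of A^T A = (trace + sqrt(disc))/2 = 40.0000
||T|| = sqrt(40.0000) = 6.3246

6.3246
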